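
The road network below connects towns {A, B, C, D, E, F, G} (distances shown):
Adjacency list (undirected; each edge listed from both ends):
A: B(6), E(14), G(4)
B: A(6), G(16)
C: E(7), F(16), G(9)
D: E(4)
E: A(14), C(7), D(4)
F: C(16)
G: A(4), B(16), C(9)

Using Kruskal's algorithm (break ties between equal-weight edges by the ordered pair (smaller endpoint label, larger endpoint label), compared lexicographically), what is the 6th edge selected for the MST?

C-F

Kruskal's algorithm — process edges by increasing weight (ties by edge label):
A-G (4): add. Components now {A,G} {B} {C} {D} {E} {F}
D-E (4): add. Components now {A,G} {B} {C} {D,E} {F}
A-B (6): add. Components now {A,B,G} {C} {D,E} {F}
C-E (7): add. Components now {A,B,G} {C,D,E} {F}
C-G (9): add. Components now {A,B,C,D,E,G} {F}
A-E (14): skip — A and E already connected.
B-G (16): skip — B and G already connected.
C-F (16): add. Components now {A,B,C,D,E,F,G}
The 6th edge added is C-F.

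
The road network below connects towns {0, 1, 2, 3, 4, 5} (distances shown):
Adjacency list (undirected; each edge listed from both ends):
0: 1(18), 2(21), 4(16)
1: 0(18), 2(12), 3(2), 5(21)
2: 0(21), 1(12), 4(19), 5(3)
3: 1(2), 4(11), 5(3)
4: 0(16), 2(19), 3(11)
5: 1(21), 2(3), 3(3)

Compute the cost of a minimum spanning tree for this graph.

35

Kruskal's algorithm — process edges by increasing weight (ties by edge label):
1-3 (2): add — endpoints in different components.
2-5 (3): add — endpoints in different components.
3-5 (3): add — endpoints in different components.
3-4 (11): add — endpoints in different components.
1-2 (12): skip — 1 and 2 already connected.
0-4 (16): add — endpoints in different components.
MST edges: 1-3, 2-5, 3-5, 3-4, 0-4; total weight 2+3+3+11+16 = 35.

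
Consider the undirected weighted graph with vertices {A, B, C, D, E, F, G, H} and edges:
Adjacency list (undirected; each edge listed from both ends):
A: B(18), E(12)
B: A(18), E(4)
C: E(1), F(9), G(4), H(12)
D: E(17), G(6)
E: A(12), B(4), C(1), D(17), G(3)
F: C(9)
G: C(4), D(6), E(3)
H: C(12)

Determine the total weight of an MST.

Prim's algorithm from D:
Step 1: cheapest edge leaving the tree is D–G (6); add G.
Step 2: cheapest edge leaving the tree is E–G (3); add E.
Step 3: cheapest edge leaving the tree is C–E (1); add C.
Step 4: cheapest edge leaving the tree is B–E (4); add B.
Step 5: cheapest edge leaving the tree is C–F (9); add F.
Step 6: cheapest edge leaving the tree is A–E (12); add A.
Step 7: cheapest edge leaving the tree is C–H (12); add H.
MST edges: D–G, E–G, C–E, B–E, C–F, A–E, C–H; total weight 6+3+1+4+9+12+12 = 47.

47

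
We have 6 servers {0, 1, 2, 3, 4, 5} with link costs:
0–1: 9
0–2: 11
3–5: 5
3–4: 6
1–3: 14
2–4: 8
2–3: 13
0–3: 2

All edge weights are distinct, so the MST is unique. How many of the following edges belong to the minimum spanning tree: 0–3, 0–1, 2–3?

Kruskal: consider edges lightest-first.
0–3 (2): add — endpoints in different components.
3–5 (5): add — endpoints in different components.
3–4 (6): add — endpoints in different components.
2–4 (8): add — endpoints in different components.
0–1 (9): add — endpoints in different components.
MST edge set: {0–3, 3–5, 3–4, 2–4, 0–1}.
Of the listed edges, {0–3, 0–1} are in the MST → 2.

2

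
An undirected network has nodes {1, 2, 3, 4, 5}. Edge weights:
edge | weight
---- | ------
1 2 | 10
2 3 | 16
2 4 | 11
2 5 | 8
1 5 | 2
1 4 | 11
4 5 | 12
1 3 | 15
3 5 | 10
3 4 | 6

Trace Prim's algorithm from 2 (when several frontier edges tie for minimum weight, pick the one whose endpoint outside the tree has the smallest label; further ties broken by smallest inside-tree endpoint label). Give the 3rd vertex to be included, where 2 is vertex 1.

1

Prim, starting at 2.
Step 1: cheapest edge leaving the tree is 2 5 (8); add 5.
Step 2: cheapest edge leaving the tree is 1 5 (2); add 1.
Step 3: cheapest edge leaving the tree is 3 5 (10); add 3.
Step 4: cheapest edge leaving the tree is 3 4 (6); add 4.
Vertex order: 2, 5, 1, 3, 4. The 3rd vertex is 1.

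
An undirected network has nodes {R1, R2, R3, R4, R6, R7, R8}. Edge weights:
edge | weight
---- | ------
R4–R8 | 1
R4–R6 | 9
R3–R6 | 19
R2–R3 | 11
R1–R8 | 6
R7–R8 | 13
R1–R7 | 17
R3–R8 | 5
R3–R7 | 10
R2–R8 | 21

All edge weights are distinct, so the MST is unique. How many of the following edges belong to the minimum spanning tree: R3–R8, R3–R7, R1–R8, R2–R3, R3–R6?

Kruskal's algorithm — process edges by increasing weight (ties by edge label):
R4–R8 (1): add — endpoints in different components.
R3–R8 (5): add — endpoints in different components.
R1–R8 (6): add — endpoints in different components.
R4–R6 (9): add — endpoints in different components.
R3–R7 (10): add — endpoints in different components.
R2–R3 (11): add — endpoints in different components.
MST edge set: {R4–R8, R3–R8, R1–R8, R4–R6, R3–R7, R2–R3}.
Of the listed edges, {R3–R8, R3–R7, R1–R8, R2–R3} are in the MST → 4.

4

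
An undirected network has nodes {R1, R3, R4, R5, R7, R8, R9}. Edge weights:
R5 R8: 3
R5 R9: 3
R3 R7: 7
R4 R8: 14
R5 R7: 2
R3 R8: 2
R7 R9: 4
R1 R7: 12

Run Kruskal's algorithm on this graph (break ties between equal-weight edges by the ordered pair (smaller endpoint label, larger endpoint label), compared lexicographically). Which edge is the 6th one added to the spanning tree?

Kruskal's algorithm — process edges by increasing weight (ties by edge label):
R3 R8 (2): add — endpoints in different components.
R5 R7 (2): add — endpoints in different components.
R5 R8 (3): add — endpoints in different components.
R5 R9 (3): add — endpoints in different components.
R7 R9 (4): skip — R9 and R7 already connected.
R3 R7 (7): skip — R3 and R7 already connected.
R1 R7 (12): add — endpoints in different components.
R4 R8 (14): add — endpoints in different components.
The 6th edge added is R4 R8.

R4-R8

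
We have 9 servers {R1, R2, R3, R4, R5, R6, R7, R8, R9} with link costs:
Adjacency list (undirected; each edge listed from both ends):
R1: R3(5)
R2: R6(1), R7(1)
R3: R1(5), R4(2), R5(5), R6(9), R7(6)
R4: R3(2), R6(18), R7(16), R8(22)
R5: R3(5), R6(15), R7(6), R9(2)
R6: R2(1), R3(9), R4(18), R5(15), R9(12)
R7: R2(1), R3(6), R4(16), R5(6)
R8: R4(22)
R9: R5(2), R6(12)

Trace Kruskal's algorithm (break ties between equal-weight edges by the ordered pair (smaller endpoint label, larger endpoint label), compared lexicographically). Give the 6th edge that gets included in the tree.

Kruskal: consider edges lightest-first.
R2 R6 (1): add — endpoints in different components.
R2 R7 (1): add — endpoints in different components.
R3 R4 (2): add — endpoints in different components.
R5 R9 (2): add — endpoints in different components.
R1 R3 (5): add — endpoints in different components.
R3 R5 (5): add — endpoints in different components.
R3 R7 (6): add — endpoints in different components.
R5 R7 (6): skip — R7 and R5 already connected.
R3 R6 (9): skip — R3 and R6 already connected.
R6 R9 (12): skip — R6 and R9 already connected.
R5 R6 (15): skip — R6 and R5 already connected.
R4 R7 (16): skip — R7 and R4 already connected.
R4 R6 (18): skip — R4 and R6 already connected.
R4 R8 (22): add — endpoints in different components.
The 6th edge added is R3 R5.

R3-R5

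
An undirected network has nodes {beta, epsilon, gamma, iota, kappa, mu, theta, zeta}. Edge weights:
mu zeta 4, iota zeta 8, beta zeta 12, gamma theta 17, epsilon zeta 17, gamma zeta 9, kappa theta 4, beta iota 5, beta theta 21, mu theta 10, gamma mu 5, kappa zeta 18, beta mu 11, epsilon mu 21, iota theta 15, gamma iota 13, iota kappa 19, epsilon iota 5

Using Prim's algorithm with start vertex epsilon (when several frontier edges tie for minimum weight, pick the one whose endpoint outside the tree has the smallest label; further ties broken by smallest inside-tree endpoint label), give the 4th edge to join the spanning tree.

mu-zeta

Prim's algorithm from epsilon:
Step 1: cheapest edge leaving the tree is epsilon iota (5); add iota.
Step 2: cheapest edge leaving the tree is beta iota (5); add beta.
Step 3: cheapest edge leaving the tree is iota zeta (8); add zeta.
Step 4: cheapest edge leaving the tree is mu zeta (4); add mu.
Step 5: cheapest edge leaving the tree is gamma mu (5); add gamma.
Step 6: cheapest edge leaving the tree is mu theta (10); add theta.
Step 7: cheapest edge leaving the tree is kappa theta (4); add kappa.
The 4th edge added is mu zeta.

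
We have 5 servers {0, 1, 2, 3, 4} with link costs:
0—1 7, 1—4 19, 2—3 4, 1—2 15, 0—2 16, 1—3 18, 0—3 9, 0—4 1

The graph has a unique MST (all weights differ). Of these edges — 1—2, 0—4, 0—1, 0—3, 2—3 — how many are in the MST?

Kruskal's algorithm — process edges by increasing weight (ties by edge label):
0—4 (1): add. Components now {0,4} {1} {2} {3}
2—3 (4): add. Components now {0,4} {1} {2,3}
0—1 (7): add. Components now {0,1,4} {2,3}
0—3 (9): add. Components now {0,1,2,3,4}
MST edge set: {0—4, 2—3, 0—1, 0—3}.
Of the listed edges, {0—4, 0—1, 0—3, 2—3} are in the MST → 4.

4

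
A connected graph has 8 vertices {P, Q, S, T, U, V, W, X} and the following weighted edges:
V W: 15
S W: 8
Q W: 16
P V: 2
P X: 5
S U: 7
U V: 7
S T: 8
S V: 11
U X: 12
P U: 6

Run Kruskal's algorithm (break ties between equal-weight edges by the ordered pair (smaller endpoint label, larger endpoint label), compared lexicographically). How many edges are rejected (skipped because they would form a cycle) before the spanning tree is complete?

Kruskal's algorithm — process edges by increasing weight (ties by edge label):
P V (2): add — endpoints in different components.
P X (5): add — endpoints in different components.
P U (6): add — endpoints in different components.
S U (7): add — endpoints in different components.
U V (7): skip — V and U already connected.
S T (8): add — endpoints in different components.
S W (8): add — endpoints in different components.
S V (11): skip — V and S already connected.
U X (12): skip — X and U already connected.
V W (15): skip — V and W already connected.
Q W (16): add — endpoints in different components.
Edges rejected before the tree was complete: 4.

4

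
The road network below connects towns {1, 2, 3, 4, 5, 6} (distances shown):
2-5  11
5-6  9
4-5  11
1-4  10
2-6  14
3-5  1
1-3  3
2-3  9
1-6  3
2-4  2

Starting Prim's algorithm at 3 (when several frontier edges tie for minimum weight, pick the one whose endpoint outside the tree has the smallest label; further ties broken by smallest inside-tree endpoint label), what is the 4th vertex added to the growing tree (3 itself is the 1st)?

6

Prim, starting at 3.
Step 1: frontier [3-5 1, 1-3 3, 2-3 9] → take 3-5 (1); add 5.
Step 2: frontier [1-3 3, 2-3 9, 5-6 9, 2-5 11, 4-5 11] → take 1-3 (3); add 1.
Step 3: frontier [1-6 3, 1-4 10, 2-3 9, 5-6 9, 2-5 11, 4-5 11] → take 1-6 (3); add 6.
Step 4: frontier [1-4 10, 2-3 9, 2-5 11, 4-5 11, 2-6 14] → take 2-3 (9); add 2.
Step 5: frontier [1-4 10, 2-4 2, 4-5 11] → take 2-4 (2); add 4.
Vertex order: 3, 5, 1, 6, 2, 4. The 4th vertex is 6.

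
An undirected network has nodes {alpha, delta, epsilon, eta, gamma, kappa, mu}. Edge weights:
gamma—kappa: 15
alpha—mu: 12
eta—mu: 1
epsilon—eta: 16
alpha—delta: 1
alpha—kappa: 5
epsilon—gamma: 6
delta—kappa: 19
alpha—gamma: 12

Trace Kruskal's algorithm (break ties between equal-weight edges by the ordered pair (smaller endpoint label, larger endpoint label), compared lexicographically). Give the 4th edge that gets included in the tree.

Kruskal: consider edges lightest-first.
alpha—delta (1): add — endpoints in different components.
eta—mu (1): add — endpoints in different components.
alpha—kappa (5): add — endpoints in different components.
epsilon—gamma (6): add — endpoints in different components.
alpha—gamma (12): add — endpoints in different components.
alpha—mu (12): add — endpoints in different components.
The 4th edge added is epsilon—gamma.

epsilon-gamma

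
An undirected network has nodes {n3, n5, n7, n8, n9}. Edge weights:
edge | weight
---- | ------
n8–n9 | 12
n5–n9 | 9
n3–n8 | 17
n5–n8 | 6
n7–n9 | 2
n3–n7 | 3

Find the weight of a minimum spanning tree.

Kruskal's algorithm — process edges by increasing weight (ties by edge label):
n7–n9 (2): add. Components now {n5} {n7,n9} {n8} {n3}
n3–n7 (3): add. Components now {n5} {n3,n7,n9} {n8}
n5–n8 (6): add. Components now {n5,n8} {n3,n7,n9}
n5–n9 (9): add. Components now {n3,n5,n7,n8,n9}
MST edges: n7–n9, n3–n7, n5–n8, n5–n9; total weight 2+3+6+9 = 20.

20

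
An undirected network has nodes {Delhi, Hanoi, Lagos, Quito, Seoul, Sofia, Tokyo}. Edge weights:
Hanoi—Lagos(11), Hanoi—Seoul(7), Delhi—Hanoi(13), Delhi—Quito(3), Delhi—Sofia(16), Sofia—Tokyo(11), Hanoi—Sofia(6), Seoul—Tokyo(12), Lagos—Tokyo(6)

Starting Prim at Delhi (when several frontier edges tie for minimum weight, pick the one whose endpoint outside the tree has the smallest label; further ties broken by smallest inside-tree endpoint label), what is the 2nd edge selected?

Delhi-Hanoi

Prim, starting at Delhi.
Step 1: frontier [Delhi—Quito 3, Delhi—Hanoi 13, Delhi—Sofia 16] → take Delhi—Quito (3); add Quito.
Step 2: frontier [Delhi—Hanoi 13, Delhi—Sofia 16] → take Delhi—Hanoi (13); add Hanoi.
Step 3: frontier [Delhi—Sofia 16, Hanoi—Sofia 6, Hanoi—Seoul 7, Hanoi—Lagos 11] → take Hanoi—Sofia (6); add Sofia.
Step 4: frontier [Hanoi—Seoul 7, Hanoi—Lagos 11, Sofia—Tokyo 11] → take Hanoi—Seoul (7); add Seoul.
Step 5: frontier [Hanoi—Lagos 11, Seoul—Tokyo 12, Sofia—Tokyo 11] → take Hanoi—Lagos (11); add Lagos.
Step 6: frontier [Lagos—Tokyo 6, Seoul—Tokyo 12, Sofia—Tokyo 11] → take Lagos—Tokyo (6); add Tokyo.
The 2nd edge added is Delhi—Hanoi.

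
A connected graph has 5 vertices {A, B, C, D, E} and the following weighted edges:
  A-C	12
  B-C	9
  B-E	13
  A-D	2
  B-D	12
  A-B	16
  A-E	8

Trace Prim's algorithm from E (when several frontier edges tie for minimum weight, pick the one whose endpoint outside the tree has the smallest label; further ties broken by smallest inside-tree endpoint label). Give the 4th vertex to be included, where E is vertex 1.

B

Prim, starting at E.
Step 1: cheapest edge leaving the tree is A-E (8); add A.
Step 2: cheapest edge leaving the tree is A-D (2); add D.
Step 3: cheapest edge leaving the tree is B-D (12); add B.
Step 4: cheapest edge leaving the tree is B-C (9); add C.
Vertex order: E, A, D, B, C. The 4th vertex is B.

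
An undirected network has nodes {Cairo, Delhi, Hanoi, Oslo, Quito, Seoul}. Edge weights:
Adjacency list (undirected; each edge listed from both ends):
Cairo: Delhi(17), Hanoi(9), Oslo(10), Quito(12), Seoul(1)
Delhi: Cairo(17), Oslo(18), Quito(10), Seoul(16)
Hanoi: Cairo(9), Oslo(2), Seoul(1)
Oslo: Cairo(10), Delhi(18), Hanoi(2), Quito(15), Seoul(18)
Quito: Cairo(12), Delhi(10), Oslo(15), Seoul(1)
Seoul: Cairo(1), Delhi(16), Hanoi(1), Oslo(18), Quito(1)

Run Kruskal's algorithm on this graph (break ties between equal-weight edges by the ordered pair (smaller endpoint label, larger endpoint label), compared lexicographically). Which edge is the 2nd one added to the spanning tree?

Kruskal: consider edges lightest-first.
Cairo—Seoul (1): add. Components now {Oslo} {Cairo,Seoul} {Delhi} {Quito} {Hanoi}
Hanoi—Seoul (1): add. Components now {Oslo} {Cairo,Hanoi,Seoul} {Delhi} {Quito}
Quito—Seoul (1): add. Components now {Oslo} {Cairo,Hanoi,Quito,Seoul} {Delhi}
Hanoi—Oslo (2): add. Components now {Cairo,Hanoi,Oslo,Quito,Seoul} {Delhi}
Cairo—Hanoi (9): skip — Cairo and Hanoi already connected.
Cairo—Oslo (10): skip — Oslo and Cairo already connected.
Delhi—Quito (10): add. Components now {Cairo,Delhi,Hanoi,Oslo,Quito,Seoul}
The 2nd edge added is Hanoi—Seoul.

Hanoi-Seoul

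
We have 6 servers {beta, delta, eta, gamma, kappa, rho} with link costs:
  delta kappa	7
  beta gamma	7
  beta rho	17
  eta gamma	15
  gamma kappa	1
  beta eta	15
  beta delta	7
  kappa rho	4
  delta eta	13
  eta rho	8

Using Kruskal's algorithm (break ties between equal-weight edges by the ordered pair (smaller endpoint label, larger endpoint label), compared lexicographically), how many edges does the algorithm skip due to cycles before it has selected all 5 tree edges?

Kruskal: consider edges lightest-first.
gamma kappa (1): add — endpoints in different components.
kappa rho (4): add — endpoints in different components.
beta delta (7): add — endpoints in different components.
beta gamma (7): add — endpoints in different components.
delta kappa (7): skip — kappa and delta already connected.
eta rho (8): add — endpoints in different components.
Edges rejected before the tree was complete: 1.

1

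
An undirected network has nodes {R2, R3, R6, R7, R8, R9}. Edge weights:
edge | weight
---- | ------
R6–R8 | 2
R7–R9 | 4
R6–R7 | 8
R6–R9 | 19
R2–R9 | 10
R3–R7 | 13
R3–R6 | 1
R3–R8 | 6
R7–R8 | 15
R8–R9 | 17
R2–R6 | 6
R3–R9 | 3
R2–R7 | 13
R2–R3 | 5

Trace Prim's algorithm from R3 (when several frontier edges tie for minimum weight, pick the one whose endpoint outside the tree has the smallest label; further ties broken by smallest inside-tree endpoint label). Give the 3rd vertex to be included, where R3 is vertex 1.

R8

Prim, starting at R3.
Step 1: cheapest edge leaving the tree is R3–R6 (1); add R6.
Step 2: cheapest edge leaving the tree is R6–R8 (2); add R8.
Step 3: cheapest edge leaving the tree is R3–R9 (3); add R9.
Step 4: cheapest edge leaving the tree is R7–R9 (4); add R7.
Step 5: cheapest edge leaving the tree is R2–R3 (5); add R2.
Vertex order: R3, R6, R8, R9, R7, R2. The 3rd vertex is R8.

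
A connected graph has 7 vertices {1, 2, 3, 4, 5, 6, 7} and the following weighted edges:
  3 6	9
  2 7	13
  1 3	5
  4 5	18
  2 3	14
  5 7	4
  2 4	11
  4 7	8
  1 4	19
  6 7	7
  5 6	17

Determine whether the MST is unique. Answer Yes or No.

Yes

Kruskal's algorithm — process edges by increasing weight (ties by edge label):
5 7 (4): add — endpoints in different components.
1 3 (5): add — endpoints in different components.
6 7 (7): add — endpoints in different components.
4 7 (8): add — endpoints in different components.
3 6 (9): add — endpoints in different components.
2 4 (11): add — endpoints in different components.
Every non-tree edge has weight strictly greater than the heaviest edge on the tree path between its endpoints, so the MST is unique.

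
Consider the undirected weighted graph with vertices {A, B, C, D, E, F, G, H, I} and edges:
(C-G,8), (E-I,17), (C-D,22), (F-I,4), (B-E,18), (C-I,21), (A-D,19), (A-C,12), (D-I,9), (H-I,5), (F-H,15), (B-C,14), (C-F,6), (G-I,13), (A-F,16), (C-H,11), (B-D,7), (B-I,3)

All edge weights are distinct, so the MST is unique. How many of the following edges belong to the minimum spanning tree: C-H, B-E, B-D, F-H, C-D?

1

Sort edges by weight, then run Kruskal:
B-I (3): add — endpoints in different components.
F-I (4): add — endpoints in different components.
H-I (5): add — endpoints in different components.
C-F (6): add — endpoints in different components.
B-D (7): add — endpoints in different components.
C-G (8): add — endpoints in different components.
D-I (9): skip — D and I already connected.
C-H (11): skip — C and H already connected.
A-C (12): add — endpoints in different components.
G-I (13): skip — G and I already connected.
B-C (14): skip — B and C already connected.
F-H (15): skip — F and H already connected.
A-F (16): skip — A and F already connected.
E-I (17): add — endpoints in different components.
MST edge set: {B-I, F-I, H-I, C-F, B-D, C-G, A-C, E-I}.
Of the listed edges, {B-D} are in the MST → 1.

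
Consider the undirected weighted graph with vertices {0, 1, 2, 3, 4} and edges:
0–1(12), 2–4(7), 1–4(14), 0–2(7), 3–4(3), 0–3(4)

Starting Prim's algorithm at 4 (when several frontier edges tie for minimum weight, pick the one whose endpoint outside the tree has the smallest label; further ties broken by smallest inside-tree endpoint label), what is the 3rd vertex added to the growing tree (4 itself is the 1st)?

Prim's algorithm from 4:
Step 1: frontier [3–4 3, 2–4 7, 1–4 14] → take 3–4 (3); add 3.
Step 2: frontier [0–3 4, 2–4 7, 1–4 14] → take 0–3 (4); add 0.
Step 3: frontier [0–2 7, 0–1 12, 2–4 7, 1–4 14] → take 0–2 (7); add 2.
Step 4: frontier [0–1 12, 1–4 14] → take 0–1 (12); add 1.
Vertex order: 4, 3, 0, 2, 1. The 3rd vertex is 0.

0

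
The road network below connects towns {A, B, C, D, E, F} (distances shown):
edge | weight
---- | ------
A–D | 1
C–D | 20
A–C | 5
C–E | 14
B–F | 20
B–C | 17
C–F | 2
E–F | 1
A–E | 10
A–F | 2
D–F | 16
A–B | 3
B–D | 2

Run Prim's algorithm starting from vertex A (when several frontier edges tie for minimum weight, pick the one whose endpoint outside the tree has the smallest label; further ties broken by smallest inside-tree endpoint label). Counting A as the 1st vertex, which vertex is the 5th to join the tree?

E

Prim's algorithm from A:
Step 1: frontier [A–D 1, A–F 2, A–B 3, A–C 5, A–E 10] → take A–D (1); add D.
Step 2: frontier [A–F 2, A–B 3, A–C 5, A–E 10, B–D 2, D–F 16, C–D 20] → take B–D (2); add B.
Step 3: frontier [A–F 2, A–C 5, A–E 10, B–C 17, B–F 20, D–F 16, C–D 20] → take A–F (2); add F.
Step 4: frontier [A–C 5, A–E 10, B–C 17, C–D 20, E–F 1, C–F 2] → take E–F (1); add E.
Step 5: frontier [A–C 5, B–C 17, C–D 20, C–E 14, C–F 2] → take C–F (2); add C.
Vertex order: A, D, B, F, E, C. The 5th vertex is E.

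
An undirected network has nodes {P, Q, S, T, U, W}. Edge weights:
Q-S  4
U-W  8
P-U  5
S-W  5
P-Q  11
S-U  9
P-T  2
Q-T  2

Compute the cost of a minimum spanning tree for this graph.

18

Kruskal's algorithm — process edges by increasing weight (ties by edge label):
P-T (2): add. Components now {W} {U} {P,T} {Q} {S}
Q-T (2): add. Components now {W} {U} {P,Q,T} {S}
Q-S (4): add. Components now {W} {U} {P,Q,S,T}
P-U (5): add. Components now {W} {P,Q,S,T,U}
S-W (5): add. Components now {P,Q,S,T,U,W}
MST edges: P-T, Q-T, Q-S, P-U, S-W; total weight 2+2+4+5+5 = 18.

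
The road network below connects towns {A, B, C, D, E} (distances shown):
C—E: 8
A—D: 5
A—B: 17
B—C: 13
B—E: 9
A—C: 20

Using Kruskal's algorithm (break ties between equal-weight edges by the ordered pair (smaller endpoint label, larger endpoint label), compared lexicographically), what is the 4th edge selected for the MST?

Kruskal's algorithm — process edges by increasing weight (ties by edge label):
A—D (5): add. Components now {A,D} {B} {C} {E}
C—E (8): add. Components now {A,D} {B} {C,E}
B—E (9): add. Components now {A,D} {B,C,E}
B—C (13): skip — B and C already connected.
A—B (17): add. Components now {A,B,C,D,E}
The 4th edge added is A—B.

A-B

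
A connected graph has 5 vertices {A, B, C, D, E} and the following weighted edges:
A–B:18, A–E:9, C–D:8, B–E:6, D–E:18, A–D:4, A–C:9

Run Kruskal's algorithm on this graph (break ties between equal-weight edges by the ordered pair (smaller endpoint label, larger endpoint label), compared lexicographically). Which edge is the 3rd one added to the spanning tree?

Sort edges by weight, then run Kruskal:
A–D (4): add — endpoints in different components.
B–E (6): add — endpoints in different components.
C–D (8): add — endpoints in different components.
A–C (9): skip — A and C already connected.
A–E (9): add — endpoints in different components.
The 3rd edge added is C–D.

C-D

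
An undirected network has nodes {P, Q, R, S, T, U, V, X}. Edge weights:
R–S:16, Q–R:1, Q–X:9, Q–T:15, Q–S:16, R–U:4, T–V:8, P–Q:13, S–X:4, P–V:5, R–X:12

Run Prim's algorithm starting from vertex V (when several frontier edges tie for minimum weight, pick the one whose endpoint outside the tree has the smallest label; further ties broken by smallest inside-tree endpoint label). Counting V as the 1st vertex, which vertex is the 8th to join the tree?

S

Prim's algorithm from V:
Step 1: cheapest edge leaving the tree is P–V (5); add P.
Step 2: cheapest edge leaving the tree is T–V (8); add T.
Step 3: cheapest edge leaving the tree is P–Q (13); add Q.
Step 4: cheapest edge leaving the tree is Q–R (1); add R.
Step 5: cheapest edge leaving the tree is R–U (4); add U.
Step 6: cheapest edge leaving the tree is Q–X (9); add X.
Step 7: cheapest edge leaving the tree is S–X (4); add S.
Vertex order: V, P, T, Q, R, U, X, S. The 8th vertex is S.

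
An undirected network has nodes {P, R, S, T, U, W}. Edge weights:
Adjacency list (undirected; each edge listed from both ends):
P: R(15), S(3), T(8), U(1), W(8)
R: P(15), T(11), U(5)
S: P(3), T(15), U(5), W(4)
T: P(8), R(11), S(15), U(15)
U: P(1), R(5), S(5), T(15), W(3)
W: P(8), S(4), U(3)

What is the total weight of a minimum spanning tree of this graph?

20

Prim's algorithm from R:
Step 1: frontier [R-U 5, R-T 11, P-R 15] → take R-U (5); add U.
Step 2: frontier [R-T 11, P-R 15, P-U 1, U-W 3, S-U 5, T-U 15] → take P-U (1); add P.
Step 3: frontier [P-S 3, P-T 8, P-W 8, R-T 11, U-W 3, S-U 5, T-U 15] → take P-S (3); add S.
Step 4: frontier [P-T 8, P-W 8, R-T 11, S-W 4, S-T 15, U-W 3, T-U 15] → take U-W (3); add W.
Step 5: frontier [P-T 8, R-T 11, S-T 15, T-U 15] → take P-T (8); add T.
MST edges: R-U, P-U, P-S, U-W, P-T; total weight 5+1+3+3+8 = 20.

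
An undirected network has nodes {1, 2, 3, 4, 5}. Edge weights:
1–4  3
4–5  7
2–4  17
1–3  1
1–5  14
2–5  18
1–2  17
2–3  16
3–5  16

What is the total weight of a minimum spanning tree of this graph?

27

Prim, starting at 2.
Step 1: cheapest edge leaving the tree is 2–3 (16); add 3.
Step 2: cheapest edge leaving the tree is 1–3 (1); add 1.
Step 3: cheapest edge leaving the tree is 1–4 (3); add 4.
Step 4: cheapest edge leaving the tree is 4–5 (7); add 5.
MST edges: 2–3, 1–3, 1–4, 4–5; total weight 16+1+3+7 = 27.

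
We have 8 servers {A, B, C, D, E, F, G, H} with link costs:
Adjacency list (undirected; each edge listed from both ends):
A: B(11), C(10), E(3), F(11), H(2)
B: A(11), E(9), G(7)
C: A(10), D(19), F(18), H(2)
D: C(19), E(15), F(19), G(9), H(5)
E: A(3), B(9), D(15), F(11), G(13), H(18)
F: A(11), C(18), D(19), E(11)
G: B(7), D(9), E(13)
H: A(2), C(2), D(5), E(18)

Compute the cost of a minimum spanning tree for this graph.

Grow the tree from H using Prim:
Step 1: cheapest edge leaving the tree is A—H (2); add A.
Step 2: cheapest edge leaving the tree is C—H (2); add C.
Step 3: cheapest edge leaving the tree is A—E (3); add E.
Step 4: cheapest edge leaving the tree is D—H (5); add D.
Step 5: cheapest edge leaving the tree is B—E (9); add B.
Step 6: cheapest edge leaving the tree is B—G (7); add G.
Step 7: cheapest edge leaving the tree is A—F (11); add F.
MST edges: A—H, C—H, A—E, D—H, B—E, B—G, A—F; total weight 2+2+3+5+9+7+11 = 39.

39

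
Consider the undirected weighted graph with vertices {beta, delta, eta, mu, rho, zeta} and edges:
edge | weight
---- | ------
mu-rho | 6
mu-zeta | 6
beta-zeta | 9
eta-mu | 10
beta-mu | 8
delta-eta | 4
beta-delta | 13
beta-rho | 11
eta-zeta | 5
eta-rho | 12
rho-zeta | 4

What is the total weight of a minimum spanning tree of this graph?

Prim, starting at eta.
Step 1: cheapest edge leaving the tree is delta-eta (4); add delta.
Step 2: cheapest edge leaving the tree is eta-zeta (5); add zeta.
Step 3: cheapest edge leaving the tree is rho-zeta (4); add rho.
Step 4: cheapest edge leaving the tree is mu-rho (6); add mu.
Step 5: cheapest edge leaving the tree is beta-mu (8); add beta.
MST edges: delta-eta, eta-zeta, rho-zeta, mu-rho, beta-mu; total weight 4+5+4+6+8 = 27.

27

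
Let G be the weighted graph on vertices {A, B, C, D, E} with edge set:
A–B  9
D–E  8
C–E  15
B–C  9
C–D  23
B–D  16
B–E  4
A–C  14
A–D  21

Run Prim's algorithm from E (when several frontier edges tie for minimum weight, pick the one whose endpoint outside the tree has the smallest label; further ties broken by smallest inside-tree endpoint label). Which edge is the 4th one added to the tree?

Prim, starting at E.
Step 1: frontier [B–E 4, D–E 8, C–E 15] → take B–E (4); add B.
Step 2: frontier [A–B 9, B–C 9, B–D 16, D–E 8, C–E 15] → take D–E (8); add D.
Step 3: frontier [A–B 9, B–C 9, A–D 21, C–D 23, C–E 15] → take A–B (9); add A.
Step 4: frontier [A–C 14, B–C 9, C–D 23, C–E 15] → take B–C (9); add C.
The 4th edge added is B–C.

B-C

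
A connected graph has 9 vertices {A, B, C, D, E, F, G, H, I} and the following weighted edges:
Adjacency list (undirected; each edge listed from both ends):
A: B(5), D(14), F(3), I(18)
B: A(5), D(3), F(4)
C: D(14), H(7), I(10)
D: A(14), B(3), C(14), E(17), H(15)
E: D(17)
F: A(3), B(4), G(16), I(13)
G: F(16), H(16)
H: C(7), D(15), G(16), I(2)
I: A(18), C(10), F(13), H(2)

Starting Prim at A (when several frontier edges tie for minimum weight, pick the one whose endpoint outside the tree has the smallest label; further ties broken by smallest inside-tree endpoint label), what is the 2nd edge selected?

Prim's algorithm from A:
Step 1: cheapest edge leaving the tree is A-F (3); add F.
Step 2: cheapest edge leaving the tree is B-F (4); add B.
Step 3: cheapest edge leaving the tree is B-D (3); add D.
Step 4: cheapest edge leaving the tree is F-I (13); add I.
Step 5: cheapest edge leaving the tree is H-I (2); add H.
Step 6: cheapest edge leaving the tree is C-H (7); add C.
Step 7: cheapest edge leaving the tree is F-G (16); add G.
Step 8: cheapest edge leaving the tree is D-E (17); add E.
The 2nd edge added is B-F.

B-F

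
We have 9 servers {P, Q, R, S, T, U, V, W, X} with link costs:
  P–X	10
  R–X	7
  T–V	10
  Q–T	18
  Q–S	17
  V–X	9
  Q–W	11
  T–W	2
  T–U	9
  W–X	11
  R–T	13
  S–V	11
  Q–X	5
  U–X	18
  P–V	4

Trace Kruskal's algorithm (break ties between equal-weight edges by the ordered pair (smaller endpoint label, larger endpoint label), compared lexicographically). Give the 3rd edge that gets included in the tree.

Q-X

Sort edges by weight, then run Kruskal:
T–W (2): add — endpoints in different components.
P–V (4): add — endpoints in different components.
Q–X (5): add — endpoints in different components.
R–X (7): add — endpoints in different components.
T–U (9): add — endpoints in different components.
V–X (9): add — endpoints in different components.
P–X (10): skip — P and X already connected.
T–V (10): add — endpoints in different components.
Q–W (11): skip — Q and W already connected.
S–V (11): add — endpoints in different components.
The 3rd edge added is Q–X.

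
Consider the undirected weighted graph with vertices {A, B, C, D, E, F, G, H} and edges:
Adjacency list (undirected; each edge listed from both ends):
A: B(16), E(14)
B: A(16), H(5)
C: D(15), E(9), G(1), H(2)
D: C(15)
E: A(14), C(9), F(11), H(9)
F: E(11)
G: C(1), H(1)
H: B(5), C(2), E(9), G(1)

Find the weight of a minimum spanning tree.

56

Prim, starting at B.
Step 1: cheapest edge leaving the tree is B–H (5); add H.
Step 2: cheapest edge leaving the tree is G–H (1); add G.
Step 3: cheapest edge leaving the tree is C–G (1); add C.
Step 4: cheapest edge leaving the tree is C–E (9); add E.
Step 5: cheapest edge leaving the tree is E–F (11); add F.
Step 6: cheapest edge leaving the tree is A–E (14); add A.
Step 7: cheapest edge leaving the tree is C–D (15); add D.
MST edges: B–H, G–H, C–G, C–E, E–F, A–E, C–D; total weight 5+1+1+9+11+14+15 = 56.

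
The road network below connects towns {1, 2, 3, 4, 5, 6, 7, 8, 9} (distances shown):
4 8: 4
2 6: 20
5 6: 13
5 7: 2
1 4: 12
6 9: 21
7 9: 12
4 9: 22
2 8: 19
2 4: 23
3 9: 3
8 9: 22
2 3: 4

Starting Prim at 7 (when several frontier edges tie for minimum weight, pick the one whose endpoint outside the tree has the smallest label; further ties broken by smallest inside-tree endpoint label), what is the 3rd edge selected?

Prim, starting at 7.
Step 1: frontier [5 7 2, 7 9 12] → take 5 7 (2); add 5.
Step 2: frontier [5 6 13, 7 9 12] → take 7 9 (12); add 9.
Step 3: frontier [5 6 13, 3 9 3, 6 9 21, 4 9 22, 8 9 22] → take 3 9 (3); add 3.
Step 4: frontier [2 3 4, 5 6 13, 6 9 21, 4 9 22, 8 9 22] → take 2 3 (4); add 2.
Step 5: frontier [2 8 19, 2 6 20, 2 4 23, 5 6 13, 6 9 21, 4 9 22, 8 9 22] → take 5 6 (13); add 6.
Step 6: frontier [2 8 19, 2 4 23, 4 9 22, 8 9 22] → take 2 8 (19); add 8.
Step 7: frontier [2 4 23, 4 8 4, 4 9 22] → take 4 8 (4); add 4.
Step 8: frontier [1 4 12] → take 1 4 (12); add 1.
The 3rd edge added is 3 9.

3-9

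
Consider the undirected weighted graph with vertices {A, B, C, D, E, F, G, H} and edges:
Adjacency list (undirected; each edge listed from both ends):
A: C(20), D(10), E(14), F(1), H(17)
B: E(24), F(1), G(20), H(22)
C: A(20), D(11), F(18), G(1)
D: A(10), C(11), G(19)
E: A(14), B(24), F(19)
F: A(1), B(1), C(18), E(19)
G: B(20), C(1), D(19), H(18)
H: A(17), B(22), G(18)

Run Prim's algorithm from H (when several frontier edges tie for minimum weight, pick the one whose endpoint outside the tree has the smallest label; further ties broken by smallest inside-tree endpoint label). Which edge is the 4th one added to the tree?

Grow the tree from H using Prim:
Step 1: cheapest edge leaving the tree is A–H (17); add A.
Step 2: cheapest edge leaving the tree is A–F (1); add F.
Step 3: cheapest edge leaving the tree is B–F (1); add B.
Step 4: cheapest edge leaving the tree is A–D (10); add D.
Step 5: cheapest edge leaving the tree is C–D (11); add C.
Step 6: cheapest edge leaving the tree is C–G (1); add G.
Step 7: cheapest edge leaving the tree is A–E (14); add E.
The 4th edge added is A–D.

A-D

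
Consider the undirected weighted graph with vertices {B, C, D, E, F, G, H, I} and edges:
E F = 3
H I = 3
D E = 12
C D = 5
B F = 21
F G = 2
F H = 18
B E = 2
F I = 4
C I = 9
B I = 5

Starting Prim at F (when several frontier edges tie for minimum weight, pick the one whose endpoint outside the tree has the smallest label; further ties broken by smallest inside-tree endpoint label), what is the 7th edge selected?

Prim's algorithm from F:
Step 1: frontier [F G 2, E F 3, F I 4, F H 18, B F 21] → take F G (2); add G.
Step 2: frontier [E F 3, F I 4, F H 18, B F 21] → take E F (3); add E.
Step 3: frontier [B E 2, D E 12, F I 4, F H 18, B F 21] → take B E (2); add B.
Step 4: frontier [B I 5, D E 12, F I 4, F H 18] → take F I (4); add I.
Step 5: frontier [D E 12, F H 18, H I 3, C I 9] → take H I (3); add H.
Step 6: frontier [D E 12, C I 9] → take C I (9); add C.
Step 7: frontier [C D 5, D E 12] → take C D (5); add D.
The 7th edge added is C D.

C-D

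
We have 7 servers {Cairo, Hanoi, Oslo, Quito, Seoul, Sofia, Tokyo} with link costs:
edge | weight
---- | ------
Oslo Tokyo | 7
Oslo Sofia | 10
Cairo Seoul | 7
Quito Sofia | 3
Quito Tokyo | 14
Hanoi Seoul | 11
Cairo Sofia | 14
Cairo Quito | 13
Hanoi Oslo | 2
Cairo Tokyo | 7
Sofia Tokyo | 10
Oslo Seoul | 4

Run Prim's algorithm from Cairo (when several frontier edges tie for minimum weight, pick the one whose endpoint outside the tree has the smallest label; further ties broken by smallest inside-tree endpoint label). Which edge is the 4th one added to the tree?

Prim, starting at Cairo.
Step 1: cheapest edge leaving the tree is Cairo Seoul (7); add Seoul.
Step 2: cheapest edge leaving the tree is Oslo Seoul (4); add Oslo.
Step 3: cheapest edge leaving the tree is Hanoi Oslo (2); add Hanoi.
Step 4: cheapest edge leaving the tree is Cairo Tokyo (7); add Tokyo.
Step 5: cheapest edge leaving the tree is Oslo Sofia (10); add Sofia.
Step 6: cheapest edge leaving the tree is Quito Sofia (3); add Quito.
The 4th edge added is Cairo Tokyo.

Cairo-Tokyo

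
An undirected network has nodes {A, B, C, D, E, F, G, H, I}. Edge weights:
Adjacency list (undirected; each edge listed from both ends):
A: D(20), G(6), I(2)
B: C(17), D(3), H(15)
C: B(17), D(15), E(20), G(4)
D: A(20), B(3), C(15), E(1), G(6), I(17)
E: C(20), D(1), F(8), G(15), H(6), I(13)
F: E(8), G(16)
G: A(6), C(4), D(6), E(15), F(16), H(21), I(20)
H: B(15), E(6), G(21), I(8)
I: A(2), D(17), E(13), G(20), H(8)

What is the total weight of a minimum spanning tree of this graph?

Grow the tree from B using Prim:
Step 1: cheapest edge leaving the tree is B D (3); add D.
Step 2: cheapest edge leaving the tree is D E (1); add E.
Step 3: cheapest edge leaving the tree is D G (6); add G.
Step 4: cheapest edge leaving the tree is C G (4); add C.
Step 5: cheapest edge leaving the tree is A G (6); add A.
Step 6: cheapest edge leaving the tree is A I (2); add I.
Step 7: cheapest edge leaving the tree is E H (6); add H.
Step 8: cheapest edge leaving the tree is E F (8); add F.
MST edges: B D, D E, D G, C G, A G, A I, E H, E F; total weight 3+1+6+4+6+2+6+8 = 36.

36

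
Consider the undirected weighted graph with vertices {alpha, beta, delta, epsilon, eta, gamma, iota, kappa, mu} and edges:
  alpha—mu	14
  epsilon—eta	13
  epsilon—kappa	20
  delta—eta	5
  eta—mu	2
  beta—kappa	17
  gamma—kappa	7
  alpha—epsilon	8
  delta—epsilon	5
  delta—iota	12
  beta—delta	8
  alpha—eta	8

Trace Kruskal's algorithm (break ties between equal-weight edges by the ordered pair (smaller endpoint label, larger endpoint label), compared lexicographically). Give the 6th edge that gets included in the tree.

Sort edges by weight, then run Kruskal:
eta—mu (2): add — endpoints in different components.
delta—epsilon (5): add — endpoints in different components.
delta—eta (5): add — endpoints in different components.
gamma—kappa (7): add — endpoints in different components.
alpha—epsilon (8): add — endpoints in different components.
alpha—eta (8): skip — alpha and eta already connected.
beta—delta (8): add — endpoints in different components.
delta—iota (12): add — endpoints in different components.
epsilon—eta (13): skip — epsilon and eta already connected.
alpha—mu (14): skip — alpha and mu already connected.
beta—kappa (17): add — endpoints in different components.
The 6th edge added is beta—delta.

beta-delta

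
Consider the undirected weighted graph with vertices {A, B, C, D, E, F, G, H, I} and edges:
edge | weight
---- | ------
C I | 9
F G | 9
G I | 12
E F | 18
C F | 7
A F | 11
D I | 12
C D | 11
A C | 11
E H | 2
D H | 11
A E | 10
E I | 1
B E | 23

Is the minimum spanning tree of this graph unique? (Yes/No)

Kruskal's algorithm — process edges by increasing weight (ties by edge label):
E I (1): add — endpoints in different components.
E H (2): add — endpoints in different components.
C F (7): add — endpoints in different components.
C I (9): add — endpoints in different components.
F G (9): add — endpoints in different components.
A E (10): add — endpoints in different components.
A C (11): skip — A and C already connected.
A F (11): skip — A and F already connected.
C D (11): add — endpoints in different components.
D H (11): skip — D and H already connected.
D I (12): skip — D and I already connected.
G I (12): skip — G and I already connected.
E F (18): skip — E and F already connected.
B E (23): add — endpoints in different components.
Non-tree edge D H has weight 11, equal to the heaviest edge on its tree cycle — swapping gives another MST of the same weight. Not unique.

No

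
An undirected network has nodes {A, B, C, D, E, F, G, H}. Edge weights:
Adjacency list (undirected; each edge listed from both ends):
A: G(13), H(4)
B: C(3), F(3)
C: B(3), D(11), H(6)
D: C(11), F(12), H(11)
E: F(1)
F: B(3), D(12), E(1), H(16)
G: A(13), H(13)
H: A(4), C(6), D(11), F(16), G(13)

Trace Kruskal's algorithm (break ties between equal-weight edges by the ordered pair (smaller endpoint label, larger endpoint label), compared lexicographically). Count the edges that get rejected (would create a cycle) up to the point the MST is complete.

2

Kruskal: consider edges lightest-first.
E F (1): add — endpoints in different components.
B C (3): add — endpoints in different components.
B F (3): add — endpoints in different components.
A H (4): add — endpoints in different components.
C H (6): add — endpoints in different components.
C D (11): add — endpoints in different components.
D H (11): skip — D and H already connected.
D F (12): skip — D and F already connected.
A G (13): add — endpoints in different components.
Edges rejected before the tree was complete: 2.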